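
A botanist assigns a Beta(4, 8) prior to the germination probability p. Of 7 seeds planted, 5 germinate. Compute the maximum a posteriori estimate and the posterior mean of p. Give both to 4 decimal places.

Posterior: Beta(4+5, 8+2) = Beta(9, 10).
Mode = (9−1)/(9+10−2) = 8/17 = 0.4706.
Mean = 9/(9+10) = 9/19 = 0.4737.

maximum a posteriori estimate = 0.4706, posterior mean = 0.4737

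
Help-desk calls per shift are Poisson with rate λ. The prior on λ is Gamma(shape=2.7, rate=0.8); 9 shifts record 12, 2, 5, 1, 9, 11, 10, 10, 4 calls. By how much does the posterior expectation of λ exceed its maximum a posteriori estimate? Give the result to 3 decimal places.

0.102

Σ counts = 64. Posterior: Gamma(shape = 2.7+64 = 66.7, rate = 0.8+9 = 9.8).
Mode = (α−1)/β = 65.7/9.8 = 6.704.
Mean = α/β = 66.7/9.8 = 6.806.
Difference = 6.806 − 6.704 = 0.102.
The posterior is right-skewed, so the mean exceeds the mode.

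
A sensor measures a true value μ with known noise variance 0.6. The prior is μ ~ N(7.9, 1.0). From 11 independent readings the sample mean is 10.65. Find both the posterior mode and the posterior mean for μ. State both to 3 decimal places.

MAP: 10.508. Posterior mean: 10.508.

Posterior for μ is Normal. Precision-weighted mean: (1/1.0·7.9 + 11/0.6·10.65) / (1/1.0 + 11/0.6) = 10.508.
A Normal posterior is symmetric, so mode = mean.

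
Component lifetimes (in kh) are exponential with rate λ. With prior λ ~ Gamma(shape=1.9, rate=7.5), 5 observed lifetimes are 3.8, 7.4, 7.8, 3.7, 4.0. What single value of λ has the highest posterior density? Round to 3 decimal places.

Σ times = 26.7. Posterior: Gamma(shape = 1.9+5 = 6.9, rate = 7.5+26.7 = 34.2).
Mode = (α−1)/β = 5.9/34.2 = 0.173.
Mean = α/β = 6.9/34.2 = 0.202.
This is the posterior mode — the MAP estimate.

0.173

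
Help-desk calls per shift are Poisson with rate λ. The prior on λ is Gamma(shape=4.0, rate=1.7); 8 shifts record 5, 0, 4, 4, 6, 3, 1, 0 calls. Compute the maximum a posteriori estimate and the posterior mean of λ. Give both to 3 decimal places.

Σ counts = 23. Posterior: Gamma(shape = 4.0+23 = 27.0, rate = 1.7+8 = 9.7).
Mode = (α−1)/β = 26.0/9.7 = 2.680.
Mean = α/β = 27.0/9.7 = 2.784.

MAP: 2.680. Posterior mean: 2.784.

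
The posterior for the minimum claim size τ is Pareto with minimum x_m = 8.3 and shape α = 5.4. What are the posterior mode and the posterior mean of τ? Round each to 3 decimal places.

The Pareto density is strictly decreasing on [x_m, ∞), so the mode is x_m = 8.300.
Mean = α·x_m/(α−1) = 5.4·8.3/4.4 = 10.186.

MAP: 8.300. Posterior mean: 10.186.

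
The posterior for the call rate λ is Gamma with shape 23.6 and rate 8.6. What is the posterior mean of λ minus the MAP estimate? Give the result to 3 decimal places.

Mode = (α−1)/β = 22.6/8.6 = 2.628.
Mean = α/β = 23.6/8.6 = 2.744.
Difference = 2.744 − 2.628 = 0.116.

0.116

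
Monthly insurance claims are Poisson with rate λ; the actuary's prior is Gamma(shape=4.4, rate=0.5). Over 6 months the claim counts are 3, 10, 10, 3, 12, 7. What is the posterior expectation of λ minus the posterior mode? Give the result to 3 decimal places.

0.154

Σ counts = 45. Posterior: Gamma(shape = 4.4+45 = 49.4, rate = 0.5+6 = 6.5).
Mode = (α−1)/β = 48.4/6.5 = 7.446.
Mean = α/β = 49.4/6.5 = 7.600.
Difference = 7.600 − 7.446 = 0.154.
Right-skewed posterior ⇒ mode < mean.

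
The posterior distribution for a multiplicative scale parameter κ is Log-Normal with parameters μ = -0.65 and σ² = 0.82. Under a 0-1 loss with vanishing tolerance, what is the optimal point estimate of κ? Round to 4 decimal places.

0.2299

Mode = exp(μ − σ²) = exp(-1.47) = 0.2299.
Mean = exp(μ + σ²/2) = exp(-0.240) = 0.7866.
This is the posterior mode — the MAP estimate.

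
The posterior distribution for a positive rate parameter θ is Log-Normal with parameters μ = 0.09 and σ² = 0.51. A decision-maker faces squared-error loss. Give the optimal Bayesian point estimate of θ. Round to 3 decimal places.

Mode = exp(μ − σ²) = exp(-0.42) = 0.657.
Mean = exp(μ + σ²/2) = exp(0.345) = 1.412.
Squared-error loss ⇒ the optimal estimator is the posterior mean.

1.412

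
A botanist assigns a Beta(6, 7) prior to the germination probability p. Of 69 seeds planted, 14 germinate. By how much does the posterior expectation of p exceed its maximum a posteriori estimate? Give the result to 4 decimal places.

0.0064

Posterior: Beta(6+14, 7+55) = Beta(20, 62).
Mode = (20−1)/(20+62−2) = 19/80 = 0.2375.
Mean = 20/(20+62) = 20/82 = 0.2439.
Difference = 0.2439 − 0.2375 = 0.0064.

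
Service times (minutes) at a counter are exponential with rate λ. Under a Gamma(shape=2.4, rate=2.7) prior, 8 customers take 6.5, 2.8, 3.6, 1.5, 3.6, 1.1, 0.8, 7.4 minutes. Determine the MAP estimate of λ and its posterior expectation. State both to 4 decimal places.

MAP = 0.3133; posterior mean = 0.3467

Σ times = 27.3. Posterior: Gamma(shape = 2.4+8 = 10.4, rate = 2.7+27.3 = 30.0).
Mode = (α−1)/β = 9.4/30.0 = 0.3133.
Mean = α/β = 10.4/30.0 = 0.3467.
Right-skewed posterior ⇒ mode < mean.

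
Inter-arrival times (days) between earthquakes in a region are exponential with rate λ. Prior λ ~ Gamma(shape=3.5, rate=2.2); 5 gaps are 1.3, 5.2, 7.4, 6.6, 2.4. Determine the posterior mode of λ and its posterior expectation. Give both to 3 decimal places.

MAP = 0.299; posterior mean = 0.339

Σ times = 22.9. Posterior: Gamma(shape = 3.5+5 = 8.5, rate = 2.2+22.9 = 25.1).
Mode = (α−1)/β = 7.5/25.1 = 0.299.
Mean = α/β = 8.5/25.1 = 0.339.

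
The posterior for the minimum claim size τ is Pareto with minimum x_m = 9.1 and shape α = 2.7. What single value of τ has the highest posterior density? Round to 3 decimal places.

9.100

The Pareto density is strictly decreasing on [x_m, ∞), so the mode is x_m = 9.100.
Mean = α·x_m/(α−1) = 2.7·9.1/1.7 = 14.453.
This is the posterior mode — the MAP estimate.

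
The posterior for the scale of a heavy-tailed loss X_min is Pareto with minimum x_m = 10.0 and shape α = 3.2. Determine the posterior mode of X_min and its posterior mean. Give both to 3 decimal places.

MAP = 10.000; posterior mean = 14.545

The Pareto density is strictly decreasing on [x_m, ∞), so the mode is x_m = 10.000.
Mean = α·x_m/(α−1) = 3.2·10.0/2.2 = 14.545.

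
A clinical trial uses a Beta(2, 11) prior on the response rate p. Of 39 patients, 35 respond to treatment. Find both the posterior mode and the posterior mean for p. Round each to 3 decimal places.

Posterior: Beta(2+35, 11+4) = Beta(37, 15).
Mode = (37−1)/(37+15−2) = 36/50 = 0.720.
Mean = 37/(37+15) = 37/52 = 0.712.
The mean is pulled below the mode by the posterior's left skew.

posterior mode = 0.720, posterior mean = 0.712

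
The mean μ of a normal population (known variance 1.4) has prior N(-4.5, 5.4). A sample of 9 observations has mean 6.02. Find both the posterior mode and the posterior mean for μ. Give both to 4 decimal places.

MAP = 5.7254, posterior mean = 5.7254

Posterior for μ is Normal. Precision-weighted mean: (1/5.4·-4.5 + 9/1.4·6.02) / (1/5.4 + 9/1.4) = 5.7254.
A Normal posterior is symmetric, so mode = mean.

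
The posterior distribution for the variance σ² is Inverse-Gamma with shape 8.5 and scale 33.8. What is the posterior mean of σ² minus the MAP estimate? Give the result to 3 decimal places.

Mode = β/(α+1) = 33.8/9.5 = 3.558.
Mean = β/(α−1) = 33.8/7.5 = 4.507.
Difference = 4.507 − 3.558 = 0.949.
Mean > mode: the posterior has a right tail.

0.949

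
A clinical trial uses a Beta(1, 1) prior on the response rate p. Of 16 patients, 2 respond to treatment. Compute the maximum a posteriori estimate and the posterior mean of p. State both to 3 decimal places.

MAP = 0.125; posterior mean = 0.167

Posterior: Beta(1+2, 1+14) = Beta(3, 15).
Mode = (3−1)/(3+15−2) = 2/16 = 0.125.
With a flat prior the MAP equals the MLE, 2/16.
Mean = 3/(3+15) = 3/18 = 0.167.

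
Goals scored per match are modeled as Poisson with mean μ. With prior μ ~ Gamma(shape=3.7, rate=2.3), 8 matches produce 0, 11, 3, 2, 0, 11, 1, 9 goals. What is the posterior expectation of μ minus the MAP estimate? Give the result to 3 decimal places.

Σ counts = 37. Posterior: Gamma(shape = 3.7+37 = 40.7, rate = 2.3+8 = 10.3).
Mode = (α−1)/β = 39.7/10.3 = 3.854.
Mean = α/β = 40.7/10.3 = 3.951.
Difference = 3.951 − 3.854 = 0.097.

0.097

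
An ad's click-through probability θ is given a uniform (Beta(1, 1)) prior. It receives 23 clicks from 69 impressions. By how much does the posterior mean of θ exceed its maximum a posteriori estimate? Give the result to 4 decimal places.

Posterior: Beta(1+23, 1+46) = Beta(24, 47).
Mode = (24−1)/(24+47−2) = 23/69 = 0.3333.
Mean = 24/(24+47) = 24/71 = 0.3380.
Difference = 0.3380 − 0.3333 = 0.0047.

0.0047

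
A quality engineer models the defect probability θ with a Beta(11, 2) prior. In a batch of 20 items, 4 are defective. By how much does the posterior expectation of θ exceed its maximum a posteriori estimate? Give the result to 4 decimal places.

0.0029

Posterior: Beta(11+4, 2+16) = Beta(15, 18).
Mode = (15−1)/(15+18−2) = 14/31 = 0.4516.
Mean = 15/(15+18) = 15/33 = 0.4545.
Difference = 0.4545 − 0.4516 = 0.0029.
Mean > mode: the posterior has a right tail.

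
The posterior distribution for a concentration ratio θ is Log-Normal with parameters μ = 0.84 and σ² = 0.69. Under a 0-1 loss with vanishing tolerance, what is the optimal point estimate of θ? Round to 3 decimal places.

Mode = exp(μ − σ²) = exp(0.15) = 1.162.
Mean = exp(μ + σ²/2) = exp(1.185) = 3.271.
This is the posterior mode — the MAP estimate.

1.162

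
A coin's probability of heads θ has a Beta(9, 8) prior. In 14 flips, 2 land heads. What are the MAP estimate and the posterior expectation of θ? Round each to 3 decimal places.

MAP estimate = 0.345, posterior expectation = 0.355

Posterior: Beta(9+2, 8+12) = Beta(11, 20).
Mode = (11−1)/(11+20−2) = 10/29 = 0.345.
Mean = 11/(11+20) = 11/31 = 0.355.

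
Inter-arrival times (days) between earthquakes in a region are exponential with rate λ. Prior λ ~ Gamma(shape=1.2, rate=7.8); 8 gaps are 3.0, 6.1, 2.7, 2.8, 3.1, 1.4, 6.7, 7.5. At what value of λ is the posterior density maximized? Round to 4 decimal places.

0.1995

Σ times = 33.3. Posterior: Gamma(shape = 1.2+8 = 9.2, rate = 7.8+33.3 = 41.1).
Mode = (α−1)/β = 8.2/41.1 = 0.1995.
Mean = α/β = 9.2/41.1 = 0.2238.
This is the posterior mode — the MAP estimate.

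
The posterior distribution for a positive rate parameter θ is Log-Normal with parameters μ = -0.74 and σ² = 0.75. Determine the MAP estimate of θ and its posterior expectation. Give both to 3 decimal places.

MAP = 0.225, posterior mean = 0.694

Mode = exp(μ − σ²) = exp(-1.49) = 0.225.
Mean = exp(μ + σ²/2) = exp(-0.365) = 0.694.
Right-skewed posterior ⇒ mode < mean.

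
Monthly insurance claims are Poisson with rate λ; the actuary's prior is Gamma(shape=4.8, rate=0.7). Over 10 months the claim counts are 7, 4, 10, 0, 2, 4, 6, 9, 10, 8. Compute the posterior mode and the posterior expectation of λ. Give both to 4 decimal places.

Σ counts = 60. Posterior: Gamma(shape = 4.8+60 = 64.8, rate = 0.7+10 = 10.7).
Mode = (α−1)/β = 63.8/10.7 = 5.9626.
Mean = α/β = 64.8/10.7 = 6.0561.

MAP = 5.9626, posterior mean = 6.0561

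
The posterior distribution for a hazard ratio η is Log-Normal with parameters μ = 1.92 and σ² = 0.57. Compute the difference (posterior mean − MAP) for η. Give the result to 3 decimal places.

5.213

Mode = exp(μ − σ²) = exp(1.35) = 3.857.
Mean = exp(μ + σ²/2) = exp(2.205) = 9.070.
Difference = 9.070 − 3.857 = 5.213.
The posterior is right-skewed, so the mean exceeds the mode.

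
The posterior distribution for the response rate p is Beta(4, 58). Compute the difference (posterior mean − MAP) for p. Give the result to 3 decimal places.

0.015

Mode = (4−1)/(4+58−2) = 3/60 = 0.050.
Mean = 4/(4+58) = 4/62 = 0.065.
Difference = 0.065 − 0.050 = 0.015.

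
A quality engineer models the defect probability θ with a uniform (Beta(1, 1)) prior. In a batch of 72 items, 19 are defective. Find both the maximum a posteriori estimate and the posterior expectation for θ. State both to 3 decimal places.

MAP: 0.264. Posterior mean: 0.270.

Posterior: Beta(1+19, 1+53) = Beta(20, 54).
Mode = (20−1)/(20+54−2) = 19/72 = 0.264.
With a flat prior the MAP equals the MLE, 19/72.
Mean = 20/(20+54) = 20/74 = 0.270.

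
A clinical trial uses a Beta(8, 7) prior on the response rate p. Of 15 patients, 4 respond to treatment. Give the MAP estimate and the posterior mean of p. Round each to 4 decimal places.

p_MAP = 0.3929, E[p|data] = 0.4000

Posterior: Beta(8+4, 7+11) = Beta(12, 18).
Mode = (12−1)/(12+18−2) = 11/28 = 0.3929.
Mean = 12/(12+18) = 12/30 = 0.4000.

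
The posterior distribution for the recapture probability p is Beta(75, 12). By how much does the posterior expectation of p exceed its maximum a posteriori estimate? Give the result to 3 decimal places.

-0.009

Mode = (75−1)/(75+12−2) = 74/85 = 0.871.
Mean = 75/(75+12) = 75/87 = 0.862.
Difference = 0.862 − 0.871 = -0.009.
The mean is pulled below the mode by the posterior's left skew.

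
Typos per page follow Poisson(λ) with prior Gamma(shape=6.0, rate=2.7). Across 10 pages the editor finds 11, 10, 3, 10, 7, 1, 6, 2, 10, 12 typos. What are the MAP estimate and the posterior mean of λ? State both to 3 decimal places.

Σ counts = 72. Posterior: Gamma(shape = 6.0+72 = 78.0, rate = 2.7+10 = 12.7).
Mode = (α−1)/β = 77.0/12.7 = 6.063.
Mean = α/β = 78.0/12.7 = 6.142.
Right-skewed posterior ⇒ mode < mean.

λ_MAP = 6.063, E[λ|data] = 6.142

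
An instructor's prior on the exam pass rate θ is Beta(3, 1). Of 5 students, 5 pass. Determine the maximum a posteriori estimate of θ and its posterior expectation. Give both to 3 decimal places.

MAP = 1.000, posterior mean = 0.889

Posterior: Beta(3+5, 1+0) = Beta(8, 1).
Since β = 1 ≤ 1 and α > 1, the Beta density is monotone increasing on [0,1]; the mode is at 1.
Mean = 8/(8+1) = 0.889.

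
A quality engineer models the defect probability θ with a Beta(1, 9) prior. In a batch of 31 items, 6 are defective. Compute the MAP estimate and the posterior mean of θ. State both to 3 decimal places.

MAP = 0.154, posterior mean = 0.171

Posterior: Beta(1+6, 9+25) = Beta(7, 34).
Mode = (7−1)/(7+34−2) = 6/39 = 0.154.
Mean = 7/(7+34) = 7/41 = 0.171.
The mean is pulled above the mode by the posterior's right skew.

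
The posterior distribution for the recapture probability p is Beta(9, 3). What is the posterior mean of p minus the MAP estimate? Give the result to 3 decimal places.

-0.050

Mode = (9−1)/(9+3−2) = 8/10 = 0.800.
Mean = 9/(9+3) = 9/12 = 0.750.
Difference = 0.750 − 0.800 = -0.050.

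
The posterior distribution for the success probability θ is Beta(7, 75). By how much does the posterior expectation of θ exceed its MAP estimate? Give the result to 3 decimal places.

Mode = (7−1)/(7+75−2) = 6/80 = 0.075.
Mean = 7/(7+75) = 7/82 = 0.085.
Difference = 0.085 − 0.075 = 0.010.

0.010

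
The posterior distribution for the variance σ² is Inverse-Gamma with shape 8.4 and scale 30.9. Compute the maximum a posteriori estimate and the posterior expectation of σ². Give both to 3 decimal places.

Mode = β/(α+1) = 30.9/9.4 = 3.287.
Mean = β/(α−1) = 30.9/7.4 = 4.176.

σ²_MAP = 3.287, E[σ²|data] = 4.176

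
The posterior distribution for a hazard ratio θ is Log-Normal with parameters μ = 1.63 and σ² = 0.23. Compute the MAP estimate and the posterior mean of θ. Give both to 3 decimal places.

Mode = exp(μ − σ²) = exp(1.40) = 4.055.
Mean = exp(μ + σ²/2) = exp(1.745) = 5.726.

θ_MAP = 4.055, E[θ|data] = 5.726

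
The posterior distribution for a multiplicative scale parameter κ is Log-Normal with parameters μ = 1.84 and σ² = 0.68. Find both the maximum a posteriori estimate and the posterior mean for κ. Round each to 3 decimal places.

Mode = exp(μ − σ²) = exp(1.16) = 3.190.
Mean = exp(μ + σ²/2) = exp(2.180) = 8.846.

MAP = 3.190; posterior mean = 8.846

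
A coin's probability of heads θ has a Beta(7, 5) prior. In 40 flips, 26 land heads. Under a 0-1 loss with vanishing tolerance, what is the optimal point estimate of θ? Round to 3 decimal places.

Posterior: Beta(7+26, 5+14) = Beta(33, 19).
Mode = (33−1)/(33+19−2) = 32/50 = 0.640.
Mean = 33/(33+19) = 33/52 = 0.635.
This is the posterior mode — the MAP estimate.

0.640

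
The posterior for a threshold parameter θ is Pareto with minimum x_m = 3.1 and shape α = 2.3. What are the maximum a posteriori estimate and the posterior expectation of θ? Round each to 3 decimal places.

θ_MAP = 3.100, E[θ|data] = 5.485

The Pareto density is strictly decreasing on [x_m, ∞), so the mode is x_m = 3.100.
Mean = α·x_m/(α−1) = 2.3·3.1/1.3 = 5.485.
Right-skewed posterior ⇒ mode < mean.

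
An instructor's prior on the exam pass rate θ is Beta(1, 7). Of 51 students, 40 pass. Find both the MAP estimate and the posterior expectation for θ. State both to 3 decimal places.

MAP = 0.702, posterior mean = 0.695

Posterior: Beta(1+40, 7+11) = Beta(41, 18).
Mode = (41−1)/(41+18−2) = 40/57 = 0.702.
Mean = 41/(41+18) = 41/59 = 0.695.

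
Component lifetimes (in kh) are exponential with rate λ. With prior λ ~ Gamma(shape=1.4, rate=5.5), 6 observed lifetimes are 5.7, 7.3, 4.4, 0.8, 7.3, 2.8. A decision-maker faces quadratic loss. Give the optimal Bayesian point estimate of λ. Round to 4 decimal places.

Σ times = 28.3. Posterior: Gamma(shape = 1.4+6 = 7.4, rate = 5.5+28.3 = 33.8).
Mode = (α−1)/β = 6.4/33.8 = 0.1893.
Mean = α/β = 7.4/33.8 = 0.2189.
Quadratic loss ⇒ the optimal estimator is the posterior mean.

0.2189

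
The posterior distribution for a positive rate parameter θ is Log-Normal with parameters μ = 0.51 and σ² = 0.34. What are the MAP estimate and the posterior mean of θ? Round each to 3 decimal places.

θ_MAP = 1.185, E[θ|data] = 1.974

Mode = exp(μ − σ²) = exp(0.17) = 1.185.
Mean = exp(μ + σ²/2) = exp(0.680) = 1.974.
Right-skewed posterior ⇒ mode < mean.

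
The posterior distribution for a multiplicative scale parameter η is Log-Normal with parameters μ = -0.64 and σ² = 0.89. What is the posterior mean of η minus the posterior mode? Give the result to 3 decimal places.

Mode = exp(μ − σ²) = exp(-1.53) = 0.217.
Mean = exp(μ + σ²/2) = exp(-0.195) = 0.823.
Difference = 0.823 − 0.217 = 0.606.
Right-skewed posterior ⇒ mode < mean.

0.606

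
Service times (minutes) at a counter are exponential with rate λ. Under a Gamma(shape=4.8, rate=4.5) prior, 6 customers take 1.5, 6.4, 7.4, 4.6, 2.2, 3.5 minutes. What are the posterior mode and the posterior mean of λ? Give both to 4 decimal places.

Σ times = 25.6. Posterior: Gamma(shape = 4.8+6 = 10.8, rate = 4.5+25.6 = 30.1).
Mode = (α−1)/β = 9.8/30.1 = 0.3256.
Mean = α/β = 10.8/30.1 = 0.3588.

λ_MAP = 0.3256, E[λ|data] = 0.3588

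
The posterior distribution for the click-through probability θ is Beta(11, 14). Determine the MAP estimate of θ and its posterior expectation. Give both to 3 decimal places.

Mode = (11−1)/(11+14−2) = 10/23 = 0.435.
Mean = 11/(11+14) = 11/25 = 0.440.

MAP: 0.435. Posterior mean: 0.440.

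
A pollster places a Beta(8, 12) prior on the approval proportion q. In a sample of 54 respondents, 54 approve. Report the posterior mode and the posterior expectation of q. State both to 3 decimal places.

Posterior: Beta(8+54, 12+0) = Beta(62, 12).
Mode = (62−1)/(62+12−2) = 61/72 = 0.847.
Mean = 62/(62+12) = 62/74 = 0.838.
The mean is pulled below the mode by the posterior's left skew.

MAP: 0.847. Posterior mean: 0.838.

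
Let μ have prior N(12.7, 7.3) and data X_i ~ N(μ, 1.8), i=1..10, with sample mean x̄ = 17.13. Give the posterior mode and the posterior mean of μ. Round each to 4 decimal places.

posterior mode = 17.0234, posterior mean = 17.0234

Posterior for μ is Normal. Precision-weighted mean: (1/7.3·12.7 + 10/1.8·17.13) / (1/7.3 + 10/1.8) = 17.0234.
A Normal posterior is symmetric, so mode = mean.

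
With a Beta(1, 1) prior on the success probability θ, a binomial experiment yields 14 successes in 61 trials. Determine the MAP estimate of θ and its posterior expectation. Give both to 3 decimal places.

Posterior: Beta(1+14, 1+47) = Beta(15, 48).
Mode = (15−1)/(15+48−2) = 14/61 = 0.230.
With a flat prior the MAP equals the MLE, 14/61.
Mean = 15/(15+48) = 15/63 = 0.238.
Right-skewed posterior ⇒ mode < mean.

MAP: 0.230. Posterior mean: 0.238.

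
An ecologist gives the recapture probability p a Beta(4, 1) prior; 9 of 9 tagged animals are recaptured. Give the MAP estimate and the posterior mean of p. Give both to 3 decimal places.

p_MAP = 1.000, E[p|data] = 0.929

Posterior: Beta(4+9, 1+0) = Beta(13, 1).
Since β = 1 ≤ 1 and α > 1, the Beta density is monotone increasing on [0,1]; the mode is at 1.
Mean = 13/(13+1) = 0.929.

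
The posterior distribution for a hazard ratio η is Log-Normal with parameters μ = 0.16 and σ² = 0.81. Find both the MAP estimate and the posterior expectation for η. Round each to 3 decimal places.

MAP = 0.522, posterior mean = 1.759

Mode = exp(μ − σ²) = exp(-0.65) = 0.522.
Mean = exp(μ + σ²/2) = exp(0.565) = 1.759.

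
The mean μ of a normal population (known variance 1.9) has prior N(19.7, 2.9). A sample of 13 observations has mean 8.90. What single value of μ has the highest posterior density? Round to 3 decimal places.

Posterior for μ is Normal. Precision-weighted mean: (1/2.9·19.7 + 13/1.9·8.90) / (1/2.9 + 13/1.9) = 9.418.
A Normal posterior is symmetric, so mode = mean.
This is the posterior mode — the MAP estimate.

9.418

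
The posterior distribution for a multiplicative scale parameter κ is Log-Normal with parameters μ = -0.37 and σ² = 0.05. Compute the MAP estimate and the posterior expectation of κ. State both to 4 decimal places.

Mode = exp(μ − σ²) = exp(-0.42) = 0.6570.
Mean = exp(μ + σ²/2) = exp(-0.345) = 0.7082.

MAP = 0.6570; posterior mean = 0.7082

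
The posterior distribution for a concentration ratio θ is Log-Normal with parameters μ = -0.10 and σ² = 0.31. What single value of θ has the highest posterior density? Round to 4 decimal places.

Mode = exp(μ − σ²) = exp(-0.41) = 0.6637.
Mean = exp(μ + σ²/2) = exp(0.055) = 1.0565.
This is the posterior mode — the MAP estimate.

0.6637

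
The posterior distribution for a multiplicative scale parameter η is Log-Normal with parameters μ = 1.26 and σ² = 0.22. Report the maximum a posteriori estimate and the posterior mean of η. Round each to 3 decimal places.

η_MAP = 2.829, E[η|data] = 3.935

Mode = exp(μ − σ²) = exp(1.04) = 2.829.
Mean = exp(μ + σ²/2) = exp(1.370) = 3.935.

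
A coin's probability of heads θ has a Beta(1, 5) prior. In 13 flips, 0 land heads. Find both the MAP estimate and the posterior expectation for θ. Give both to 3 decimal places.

Posterior: Beta(1+0, 5+13) = Beta(1, 18).
Since α = 1 ≤ 1 and β > 1, the Beta density is monotone decreasing on [0,1]; the mode is at 0.
Mean = 1/(1+18) = 0.053.

MAP = 0.000, posterior mean = 0.053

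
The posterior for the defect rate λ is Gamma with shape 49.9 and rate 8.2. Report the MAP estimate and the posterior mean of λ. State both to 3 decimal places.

Mode = (α−1)/β = 48.9/8.2 = 5.963.
Mean = α/β = 49.9/8.2 = 6.085.
Mean > mode: the posterior has a right tail.

λ_MAP = 5.963, E[λ|data] = 6.085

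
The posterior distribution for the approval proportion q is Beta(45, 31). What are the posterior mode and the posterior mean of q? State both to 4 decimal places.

MAP = 0.5946, posterior mean = 0.5921

Mode = (45−1)/(45+31−2) = 44/74 = 0.5946.
Mean = 45/(45+31) = 45/76 = 0.5921.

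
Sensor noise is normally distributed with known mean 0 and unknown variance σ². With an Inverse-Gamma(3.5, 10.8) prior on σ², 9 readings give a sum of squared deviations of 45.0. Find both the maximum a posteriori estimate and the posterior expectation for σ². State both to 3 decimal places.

MAP = 3.700, posterior mean = 4.757

Posterior: Inverse-Gamma(shape = 3.5+9/2 = 8.0, scale = 10.8+45.0/2 = 33.3).
Mode = β/(α+1) = 33.3/9.0 = 3.700.
Mean = β/(α−1) = 33.3/7.0 = 4.757.
The posterior is right-skewed, so the mean exceeds the mode.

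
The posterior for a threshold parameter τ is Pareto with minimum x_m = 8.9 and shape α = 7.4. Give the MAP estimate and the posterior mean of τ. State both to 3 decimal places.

The Pareto density is strictly decreasing on [x_m, ∞), so the mode is x_m = 8.900.
Mean = α·x_m/(α−1) = 7.4·8.9/6.4 = 10.291.

MAP estimate = 8.900, posterior mean = 10.291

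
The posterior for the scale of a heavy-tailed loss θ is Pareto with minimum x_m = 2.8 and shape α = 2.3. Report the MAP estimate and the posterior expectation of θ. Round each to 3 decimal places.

MAP: 2.800. Posterior mean: 4.954.

The Pareto density is strictly decreasing on [x_m, ∞), so the mode is x_m = 2.800.
Mean = α·x_m/(α−1) = 2.3·2.8/1.3 = 4.954.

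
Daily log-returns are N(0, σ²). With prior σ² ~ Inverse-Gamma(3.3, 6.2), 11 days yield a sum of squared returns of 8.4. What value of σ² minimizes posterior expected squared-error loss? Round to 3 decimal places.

Posterior: Inverse-Gamma(shape = 3.3+11/2 = 8.8, scale = 6.2+8.4/2 = 10.4).
Mode = β/(α+1) = 10.4/9.8 = 1.061.
Mean = β/(α−1) = 10.4/7.8 = 1.333.
Squared-error loss ⇒ the optimal estimator is the posterior mean.

1.333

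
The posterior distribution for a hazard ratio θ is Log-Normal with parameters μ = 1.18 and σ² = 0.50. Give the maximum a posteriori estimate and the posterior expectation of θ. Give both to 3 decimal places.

MAP = 1.974, posterior mean = 4.179

Mode = exp(μ − σ²) = exp(0.68) = 1.974.
Mean = exp(μ + σ²/2) = exp(1.430) = 4.179.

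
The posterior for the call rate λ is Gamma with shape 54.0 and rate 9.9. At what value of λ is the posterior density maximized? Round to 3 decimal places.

Mode = (α−1)/β = 53.0/9.9 = 5.354.
Mean = α/β = 54.0/9.9 = 5.455.
This is the posterior mode — the MAP estimate.

5.354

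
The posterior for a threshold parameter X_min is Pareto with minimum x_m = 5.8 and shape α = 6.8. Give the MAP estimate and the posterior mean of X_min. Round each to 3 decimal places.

The Pareto density is strictly decreasing on [x_m, ∞), so the mode is x_m = 5.800.
Mean = α·x_m/(α−1) = 6.8·5.8/5.8 = 6.800.

MAP = 5.800; posterior mean = 6.800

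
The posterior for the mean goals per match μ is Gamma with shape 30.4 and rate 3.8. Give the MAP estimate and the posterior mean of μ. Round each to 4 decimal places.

Mode = (α−1)/β = 29.4/3.8 = 7.7368.
Mean = α/β = 30.4/3.8 = 8.0000.

MAP = 7.7368, posterior mean = 8.0000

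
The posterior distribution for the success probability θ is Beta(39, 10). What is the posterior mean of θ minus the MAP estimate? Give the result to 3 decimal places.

-0.013

Mode = (39−1)/(39+10−2) = 38/47 = 0.809.
Mean = 39/(39+10) = 39/49 = 0.796.
Difference = 0.796 − 0.809 = -0.013.
Mode > mean: the posterior has a left tail.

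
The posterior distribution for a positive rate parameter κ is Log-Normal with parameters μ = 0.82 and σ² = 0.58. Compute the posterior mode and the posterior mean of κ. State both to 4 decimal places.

Mode = exp(μ − σ²) = exp(0.24) = 1.2712.
Mean = exp(μ + σ²/2) = exp(1.110) = 3.0344.

MAP = 1.2712, posterior mean = 3.0344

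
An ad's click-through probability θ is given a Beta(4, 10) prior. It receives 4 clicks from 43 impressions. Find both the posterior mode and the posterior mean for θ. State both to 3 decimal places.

MAP = 0.127; posterior mean = 0.140

Posterior: Beta(4+4, 10+39) = Beta(8, 49).
Mode = (8−1)/(8+49−2) = 7/55 = 0.127.
Mean = 8/(8+49) = 8/57 = 0.140.
The mean is pulled above the mode by the posterior's right skew.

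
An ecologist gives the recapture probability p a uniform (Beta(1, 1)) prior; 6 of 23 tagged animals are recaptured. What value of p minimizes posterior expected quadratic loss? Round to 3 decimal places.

Posterior: Beta(1+6, 1+17) = Beta(7, 18).
Mode = (7−1)/(7+18−2) = 6/23 = 0.261.
Mean = 7/(7+18) = 7/25 = 0.280.
Quadratic loss ⇒ the optimal estimator is the posterior mean.

0.280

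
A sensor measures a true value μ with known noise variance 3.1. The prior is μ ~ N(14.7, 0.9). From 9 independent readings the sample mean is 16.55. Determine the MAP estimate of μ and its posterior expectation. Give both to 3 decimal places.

MAP = 16.038; posterior mean = 16.038

Posterior for μ is Normal. Precision-weighted mean: (1/0.9·14.7 + 9/3.1·16.55) / (1/0.9 + 9/3.1) = 16.038.
A Normal posterior is symmetric, so mode = mean.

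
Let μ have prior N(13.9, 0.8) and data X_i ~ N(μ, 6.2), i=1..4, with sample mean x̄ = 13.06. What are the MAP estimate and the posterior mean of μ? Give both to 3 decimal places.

Posterior for μ is Normal. Precision-weighted mean: (1/0.8·13.9 + 4/6.2·13.06) / (1/0.8 + 4/6.2) = 13.614.
A Normal posterior is symmetric, so mode = mean.

MAP estimate = 13.614, posterior mean = 13.614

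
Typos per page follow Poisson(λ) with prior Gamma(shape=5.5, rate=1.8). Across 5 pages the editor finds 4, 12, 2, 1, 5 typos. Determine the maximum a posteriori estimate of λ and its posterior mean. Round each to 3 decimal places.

MAP = 4.191, posterior mean = 4.338

Σ counts = 24. Posterior: Gamma(shape = 5.5+24 = 29.5, rate = 1.8+5 = 6.8).
Mode = (α−1)/β = 28.5/6.8 = 4.191.
Mean = α/β = 29.5/6.8 = 4.338.
The mean is pulled above the mode by the posterior's right skew.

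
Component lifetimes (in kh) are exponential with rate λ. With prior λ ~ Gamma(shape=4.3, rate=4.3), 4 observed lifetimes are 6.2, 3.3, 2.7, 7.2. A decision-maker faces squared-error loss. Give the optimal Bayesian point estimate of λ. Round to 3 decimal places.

0.350

Σ times = 19.4. Posterior: Gamma(shape = 4.3+4 = 8.3, rate = 4.3+19.4 = 23.7).
Mode = (α−1)/β = 7.3/23.7 = 0.308.
Mean = α/β = 8.3/23.7 = 0.350.
Squared-error loss ⇒ the optimal estimator is the posterior mean.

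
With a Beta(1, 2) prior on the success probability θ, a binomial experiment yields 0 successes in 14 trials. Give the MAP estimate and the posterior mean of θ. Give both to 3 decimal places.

Posterior: Beta(1+0, 2+14) = Beta(1, 16).
Since α = 1 ≤ 1 and β > 1, the Beta density is monotone decreasing on [0,1]; the mode is at 0.
Mean = 1/(1+16) = 0.059.

MAP: 0.000. Posterior mean: 0.059.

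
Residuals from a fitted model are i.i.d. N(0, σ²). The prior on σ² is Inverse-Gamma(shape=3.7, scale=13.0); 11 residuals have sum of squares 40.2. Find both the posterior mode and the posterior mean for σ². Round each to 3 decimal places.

Posterior: Inverse-Gamma(shape = 3.7+11/2 = 9.2, scale = 13.0+40.2/2 = 33.1).
Mode = β/(α+1) = 33.1/10.2 = 3.245.
Mean = β/(α−1) = 33.1/8.2 = 4.037.
The mean is pulled above the mode by the posterior's right skew.

posterior mode = 3.245, posterior mean = 4.037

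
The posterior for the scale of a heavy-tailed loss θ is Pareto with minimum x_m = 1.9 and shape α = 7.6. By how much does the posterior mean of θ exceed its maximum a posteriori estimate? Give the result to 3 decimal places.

0.288

The Pareto density is strictly decreasing on [x_m, ∞), so the mode is x_m = 1.900.
Mean = α·x_m/(α−1) = 7.6·1.9/6.6 = 2.188.
Difference = 2.188 − 1.900 = 0.288.
Right-skewed posterior ⇒ mode < mean.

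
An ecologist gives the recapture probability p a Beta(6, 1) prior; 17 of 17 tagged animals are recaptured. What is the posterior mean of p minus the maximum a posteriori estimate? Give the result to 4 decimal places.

Posterior: Beta(6+17, 1+0) = Beta(23, 1).
Since β = 1 ≤ 1 and α > 1, the Beta density is monotone increasing on [0,1]; the mode is at 1.
Mean = 23/(23+1) = 0.9583.
Difference = 0.9583 − 1.0000 = -0.0417.
Mode > mean: the posterior has a left tail.

-0.0417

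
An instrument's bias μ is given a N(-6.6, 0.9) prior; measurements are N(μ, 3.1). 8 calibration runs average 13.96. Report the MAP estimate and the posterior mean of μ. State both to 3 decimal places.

MAP estimate = 7.772, posterior mean = 7.772

Posterior for μ is Normal. Precision-weighted mean: (1/0.9·-6.6 + 8/3.1·13.96) / (1/0.9 + 8/3.1) = 7.772.
A Normal posterior is symmetric, so mode = mean.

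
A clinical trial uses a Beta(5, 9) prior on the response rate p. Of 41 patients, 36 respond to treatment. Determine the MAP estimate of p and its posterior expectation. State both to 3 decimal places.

MAP = 0.755, posterior mean = 0.745

Posterior: Beta(5+36, 9+5) = Beta(41, 14).
Mode = (41−1)/(41+14−2) = 40/53 = 0.755.
Mean = 41/(41+14) = 41/55 = 0.745.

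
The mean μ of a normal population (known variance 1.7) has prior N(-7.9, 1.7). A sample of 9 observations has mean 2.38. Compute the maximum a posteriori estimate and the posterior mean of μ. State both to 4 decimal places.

Posterior for μ is Normal. Precision-weighted mean: (1/1.7·-7.9 + 9/1.7·2.38) / (1/1.7 + 9/1.7) = 1.3520.
A Normal posterior is symmetric, so mode = mean.

maximum a posteriori estimate = 1.3520, posterior mean = 1.3520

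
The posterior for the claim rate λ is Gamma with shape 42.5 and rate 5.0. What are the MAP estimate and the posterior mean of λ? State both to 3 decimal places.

MAP: 8.300. Posterior mean: 8.500.

Mode = (α−1)/β = 41.5/5.0 = 8.300.
Mean = α/β = 42.5/5.0 = 8.500.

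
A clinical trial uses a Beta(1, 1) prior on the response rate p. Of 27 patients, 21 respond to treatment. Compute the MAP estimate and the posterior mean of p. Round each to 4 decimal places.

MAP = 0.7778; posterior mean = 0.7586

Posterior: Beta(1+21, 1+6) = Beta(22, 7).
Mode = (22−1)/(22+7−2) = 21/27 = 0.7778.
Mean = 22/(22+7) = 22/29 = 0.7586.
The posterior is left-skewed, so the mode exceeds the mean.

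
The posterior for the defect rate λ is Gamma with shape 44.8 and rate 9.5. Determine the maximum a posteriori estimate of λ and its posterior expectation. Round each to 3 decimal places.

MAP: 4.611. Posterior mean: 4.716.

Mode = (α−1)/β = 43.8/9.5 = 4.611.
Mean = α/β = 44.8/9.5 = 4.716.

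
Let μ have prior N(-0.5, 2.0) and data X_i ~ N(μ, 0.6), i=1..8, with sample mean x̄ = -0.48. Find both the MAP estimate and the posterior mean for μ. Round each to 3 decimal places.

MAP = -0.481; posterior mean = -0.481

Posterior for μ is Normal. Precision-weighted mean: (1/2.0·-0.5 + 8/0.6·-0.48) / (1/2.0 + 8/0.6) = -0.481.
A Normal posterior is symmetric, so mode = mean.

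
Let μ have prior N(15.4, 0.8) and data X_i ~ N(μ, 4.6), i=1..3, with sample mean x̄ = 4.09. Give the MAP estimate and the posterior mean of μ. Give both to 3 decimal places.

Posterior for μ is Normal. Precision-weighted mean: (1/0.8·15.4 + 3/4.6·4.09) / (1/0.8 + 3/4.6) = 11.522.
A Normal posterior is symmetric, so mode = mean.

MAP = 11.522, posterior mean = 11.522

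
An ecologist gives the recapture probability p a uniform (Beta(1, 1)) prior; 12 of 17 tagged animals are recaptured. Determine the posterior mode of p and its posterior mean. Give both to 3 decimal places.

posterior mode = 0.706, posterior mean = 0.684

Posterior: Beta(1+12, 1+5) = Beta(13, 6).
Mode = (13−1)/(13+6−2) = 12/17 = 0.706.
With a flat prior the MAP equals the MLE, 12/17.
Mean = 13/(13+6) = 13/19 = 0.684.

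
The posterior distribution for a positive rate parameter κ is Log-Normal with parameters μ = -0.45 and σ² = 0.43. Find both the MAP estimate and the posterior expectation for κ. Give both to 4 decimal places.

Mode = exp(μ − σ²) = exp(-0.88) = 0.4148.
Mean = exp(μ + σ²/2) = exp(-0.235) = 0.7906.

MAP: 0.4148. Posterior mean: 0.7906.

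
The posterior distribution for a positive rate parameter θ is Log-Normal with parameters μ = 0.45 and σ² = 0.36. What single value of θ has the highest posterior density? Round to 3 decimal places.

Mode = exp(μ − σ²) = exp(0.09) = 1.094.
Mean = exp(μ + σ²/2) = exp(0.630) = 1.878.
This is the posterior mode — the MAP estimate.

1.094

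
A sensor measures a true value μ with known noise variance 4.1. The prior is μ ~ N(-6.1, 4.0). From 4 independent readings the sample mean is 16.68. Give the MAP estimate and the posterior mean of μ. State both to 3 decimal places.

MAP: 12.033. Posterior mean: 12.033.

Posterior for μ is Normal. Precision-weighted mean: (1/4.0·-6.1 + 4/4.1·16.68) / (1/4.0 + 4/4.1) = 12.033.
A Normal posterior is symmetric, so mode = mean.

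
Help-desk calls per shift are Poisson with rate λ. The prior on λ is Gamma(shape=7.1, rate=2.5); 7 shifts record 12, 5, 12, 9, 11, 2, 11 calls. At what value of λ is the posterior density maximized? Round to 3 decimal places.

7.168

Σ counts = 62. Posterior: Gamma(shape = 7.1+62 = 69.1, rate = 2.5+7 = 9.5).
Mode = (α−1)/β = 68.1/9.5 = 7.168.
Mean = α/β = 69.1/9.5 = 7.274.
This is the posterior mode — the MAP estimate.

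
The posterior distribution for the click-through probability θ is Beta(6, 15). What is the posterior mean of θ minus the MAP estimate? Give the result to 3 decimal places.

Mode = (6−1)/(6+15−2) = 5/19 = 0.263.
Mean = 6/(6+15) = 6/21 = 0.286.
Difference = 0.286 − 0.263 = 0.023.

0.023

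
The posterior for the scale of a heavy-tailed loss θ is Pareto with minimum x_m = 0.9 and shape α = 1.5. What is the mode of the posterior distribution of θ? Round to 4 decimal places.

0.9000

The Pareto density is strictly decreasing on [x_m, ∞), so the mode is x_m = 0.9000.
Mean = α·x_m/(α−1) = 1.5·0.9/0.5 = 2.7000.
This is the posterior mode — the MAP estimate.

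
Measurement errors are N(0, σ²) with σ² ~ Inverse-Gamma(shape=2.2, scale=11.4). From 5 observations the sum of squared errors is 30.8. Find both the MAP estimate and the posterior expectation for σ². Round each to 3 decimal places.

MAP = 4.702; posterior mean = 7.243

Posterior: Inverse-Gamma(shape = 2.2+5/2 = 4.7, scale = 11.4+30.8/2 = 26.8).
Mode = β/(α+1) = 26.8/5.7 = 4.702.
Mean = β/(α−1) = 26.8/3.7 = 7.243.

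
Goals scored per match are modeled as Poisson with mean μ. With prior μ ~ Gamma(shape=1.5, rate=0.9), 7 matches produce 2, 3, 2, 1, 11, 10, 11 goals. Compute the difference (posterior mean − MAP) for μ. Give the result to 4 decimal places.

Σ counts = 40. Posterior: Gamma(shape = 1.5+40 = 41.5, rate = 0.9+7 = 7.9).
Mode = (α−1)/β = 40.5/7.9 = 5.1266.
Mean = α/β = 41.5/7.9 = 5.2532.
Difference = 5.2532 − 5.1266 = 0.1266.

0.1266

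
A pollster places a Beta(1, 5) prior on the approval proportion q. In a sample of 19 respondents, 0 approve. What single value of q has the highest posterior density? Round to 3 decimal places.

Posterior: Beta(1+0, 5+19) = Beta(1, 24).
Since α = 1 ≤ 1 and β > 1, the Beta density is monotone decreasing on [0,1]; the mode is at 0.
Mean = 1/(1+24) = 0.040.
This is the posterior mode — the MAP estimate.

0.000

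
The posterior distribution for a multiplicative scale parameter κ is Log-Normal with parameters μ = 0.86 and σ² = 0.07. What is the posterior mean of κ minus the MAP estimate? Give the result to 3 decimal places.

0.244

Mode = exp(μ − σ²) = exp(0.79) = 2.203.
Mean = exp(μ + σ²/2) = exp(0.895) = 2.447.
Difference = 2.447 − 2.203 = 0.244.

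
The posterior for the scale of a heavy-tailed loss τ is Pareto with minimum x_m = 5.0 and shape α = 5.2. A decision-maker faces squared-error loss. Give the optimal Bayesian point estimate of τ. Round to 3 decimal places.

The Pareto density is strictly decreasing on [x_m, ∞), so the mode is x_m = 5.000.
Mean = α·x_m/(α−1) = 5.2·5.0/4.2 = 6.190.
Squared-error loss ⇒ the optimal estimator is the posterior mean.

6.190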